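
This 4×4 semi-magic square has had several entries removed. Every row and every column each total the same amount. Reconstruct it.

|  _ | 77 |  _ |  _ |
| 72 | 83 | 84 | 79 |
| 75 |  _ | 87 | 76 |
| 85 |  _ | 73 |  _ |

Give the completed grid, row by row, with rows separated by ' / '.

Row 2 is already complete: 72 + 83 + 84 + 79 = 318, so that is the magic constant.
Using row 3: 75 + 87 + 76 + ? → (3,2) = 318 − 238 = 80.
From column 1, 318 − (72 + 75 + 85) gives (1,1) = 86.
From column 2, 318 − (77 + 83 + 80) gives (4,2) = 78.
From column 3, 318 − (84 + 87 + 73) gives (1,3) = 74.
Using row 1: 86 + 77 + 74 + ? → (1,4) = 318 − 237 = 81.
The remaining cell in row 4 is (4,4) = 318 − 236 = 82.

86 77 74 81 / 72 83 84 79 / 75 80 87 76 / 85 78 73 82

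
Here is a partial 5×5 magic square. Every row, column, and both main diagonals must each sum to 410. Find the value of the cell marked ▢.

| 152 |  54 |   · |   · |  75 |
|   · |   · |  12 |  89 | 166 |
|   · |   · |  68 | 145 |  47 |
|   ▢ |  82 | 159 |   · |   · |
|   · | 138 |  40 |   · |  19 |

5

Column 3 must total 410; the given cells sum to 279, so (1,3) = 131.
From column 5, 410 − (75 + 166 + 47 + 19) gives (4,5) = 103.
Using anti-diagonal: 75 + 89 + 68 + 82 + ? → (5,1) = 410 − 314 = 96.
Row 1 needs 410; the known cells sum to 412, so (1,4) = -2.
Row 5: 96 + 138 + 40 + 19 + ? = 410, so (5,4) = 117.
The remaining cell in column 4 is (4,4) = 410 − 349 = 61.
Main diagonal must total 410; the given cells sum to 300, so (2,2) = 110.
From row 2, 410 − (110 + 12 + 89 + 166) gives (2,1) = 33.
From row 4, 410 − (82 + 159 + 61 + 103) gives (4,1) = 5.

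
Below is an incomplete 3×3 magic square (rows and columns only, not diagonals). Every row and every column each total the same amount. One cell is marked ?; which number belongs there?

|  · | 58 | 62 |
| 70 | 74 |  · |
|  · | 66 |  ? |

82

Column 2 is complete and sums to 198; that is the magic constant.
Using row 1: 58 + 62 + ? → (1,1) = 198 − 120 = 78.
The remaining cell in row 2 is (2,3) = 198 − 144 = 54.
Column 1 needs 198; the known cells sum to 148, so (3,1) = 50.
Column 3 must total 198; the given cells sum to 116, so (3,3) = 82.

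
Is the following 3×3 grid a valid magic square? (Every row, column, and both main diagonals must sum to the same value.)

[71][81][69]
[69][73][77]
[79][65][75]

No — main diagonal sums to 219 but row 1 sums to 221.

Row 1: 71 + 81 + 69 = 221.
Row 2: 69 + 73 + 77 = 219.
Row 3: 79 + 65 + 75 = 219.
Column 1: 71 + 69 + 79 = 219.
Column 2: 81 + 73 + 65 = 219.
Column 3: 69 + 77 + 75 = 221.
Main diagonal: 71 + 73 + 75 = 219.
Anti-diagonal: 69 + 73 + 79 = 221.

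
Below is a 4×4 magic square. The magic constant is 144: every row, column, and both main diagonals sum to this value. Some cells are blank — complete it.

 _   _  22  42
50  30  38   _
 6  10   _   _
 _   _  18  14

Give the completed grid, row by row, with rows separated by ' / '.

34 46 22 42 / 50 30 38 26 / 6 10 66 62 / 54 58 18 14

Row 2 must total 144; the given cells sum to 118, so (2,4) = 26.
The remaining cell in column 3 is (3,3) = 144 − 78 = 66.
Using column 4: 42 + 26 + 14 + ? → (3,4) = 144 − 82 = 62.
Main diagonal must total 144; the given cells sum to 110, so (1,1) = 34.
From anti-diagonal, 144 − (42 + 38 + 10) gives (4,1) = 54.
Using row 1: 34 + 22 + 42 + ? → (1,2) = 144 − 98 = 46.
The remaining cell in row 4 is (4,2) = 144 − 86 = 58.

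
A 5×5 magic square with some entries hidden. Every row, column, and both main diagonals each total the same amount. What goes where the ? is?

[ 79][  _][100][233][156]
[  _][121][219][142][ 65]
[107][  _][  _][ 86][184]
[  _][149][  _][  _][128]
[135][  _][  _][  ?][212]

114

Column 5 is complete and sums to 745; that is the magic constant.
Row 1: 79 + 100 + 233 + 156 + ? = 745, so (1,2) = 177.
Row 2 needs 745; the known cells sum to 547, so (2,1) = 198.
Using column 1: 79 + 198 + 107 + 135 + ? → (4,1) = 745 − 519 = 226.
The remaining cell in anti-diagonal is (3,3) = 745 − 582 = 163.
Row 3: 107 + 163 + 86 + 184 + ? = 745, so (3,2) = 205.
From column 2, 745 − (177 + 121 + 205 + 149) gives (5,2) = 93.
The remaining cell in main diagonal is (4,4) = 745 − 575 = 170.
From row 4, 745 − (226 + 149 + 170 + 128) gives (4,3) = 72.
Using column 3: 100 + 219 + 163 + 72 + ? → (5,3) = 745 − 554 = 191.
The remaining cell in column 4 is (5,4) = 745 − 631 = 114.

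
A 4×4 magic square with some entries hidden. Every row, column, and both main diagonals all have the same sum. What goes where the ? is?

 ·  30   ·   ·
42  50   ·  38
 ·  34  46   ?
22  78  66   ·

Column 2 is complete and sums to 192; that is the magic constant.
The remaining cell in row 2 is (2,3) = 192 − 130 = 62.
Using row 4: 22 + 78 + 66 + ? → (4,4) = 192 − 166 = 26.
Using column 3: 62 + 46 + 66 + ? → (1,3) = 192 − 174 = 18.
Main diagonal: 50 + 46 + 26 + ? = 192, so (1,1) = 70.
Anti-diagonal needs 192; the known cells sum to 118, so (1,4) = 74.
Column 1 must total 192; the given cells sum to 134, so (3,1) = 58.
Column 4: 74 + 38 + 26 + ? = 192, so (3,4) = 54.

54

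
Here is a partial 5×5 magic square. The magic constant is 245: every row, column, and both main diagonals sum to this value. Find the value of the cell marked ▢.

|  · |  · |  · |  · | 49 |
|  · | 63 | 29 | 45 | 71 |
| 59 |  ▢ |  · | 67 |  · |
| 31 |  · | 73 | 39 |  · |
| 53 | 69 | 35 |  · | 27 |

From row 2, 245 − (63 + 29 + 45 + 71) gives (2,1) = 37.
The remaining cell in row 5 is (5,4) = 245 − 184 = 61.
Column 1: 37 + 59 + 31 + 53 + ? = 245, so (1,1) = 65.
Using column 4: 45 + 67 + 39 + 61 + ? → (1,4) = 245 − 212 = 33.
Using main diagonal: 65 + 63 + 39 + 27 + ? → (3,3) = 245 − 194 = 51.
From anti-diagonal, 245 − (49 + 45 + 51 + 53) gives (4,2) = 47.
Row 4 must total 245; the given cells sum to 190, so (4,5) = 55.
Using column 3: 29 + 51 + 73 + 35 + ? → (1,3) = 245 − 188 = 57.
Column 5 needs 245; the known cells sum to 202, so (3,5) = 43.
Row 1: 65 + 57 + 33 + 49 + ? = 245, so (1,2) = 41.
Row 3 needs 245; the known cells sum to 220, so (3,2) = 25.

25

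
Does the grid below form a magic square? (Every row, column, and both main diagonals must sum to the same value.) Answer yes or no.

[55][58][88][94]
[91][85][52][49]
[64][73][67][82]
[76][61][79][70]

Row 1: 55 + 58 + 88 + 94 = 295.
Row 2: 91 + 85 + 52 + 49 = 277.
Row 3: 64 + 73 + 67 + 82 = 286.
Row 4: 76 + 61 + 79 + 70 = 286.
Column 1: 55 + 91 + 64 + 76 = 286.
Column 2: 58 + 85 + 73 + 61 = 277.
Column 3: 88 + 52 + 67 + 79 = 286.
Column 4: 94 + 49 + 82 + 70 = 295.
Main diagonal: 55 + 85 + 67 + 70 = 277.
Anti-diagonal: 94 + 52 + 73 + 76 = 295.

No — row 4 sums to 286 but row 2 sums to 277.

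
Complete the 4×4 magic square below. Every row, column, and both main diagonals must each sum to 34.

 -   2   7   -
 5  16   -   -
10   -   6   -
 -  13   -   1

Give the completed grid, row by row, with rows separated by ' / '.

Column 2 must total 34; the given cells sum to 31, so (3,2) = 3.
Using main diagonal: 16 + 6 + 1 + ? → (1,1) = 34 − 23 = 11.
Using row 1: 11 + 2 + 7 + ? → (1,4) = 34 − 20 = 14.
Row 3: 10 + 3 + 6 + ? = 34, so (3,4) = 15.
Column 1 must total 34; the given cells sum to 26, so (4,1) = 8.
Column 4 must total 34; the given cells sum to 30, so (2,4) = 4.
Anti-diagonal: 14 + 3 + 8 + ? = 34, so (2,3) = 9.
Row 4 must total 34; the given cells sum to 22, so (4,3) = 12.

11 2 7 14 / 5 16 9 4 / 10 3 6 15 / 8 13 12 1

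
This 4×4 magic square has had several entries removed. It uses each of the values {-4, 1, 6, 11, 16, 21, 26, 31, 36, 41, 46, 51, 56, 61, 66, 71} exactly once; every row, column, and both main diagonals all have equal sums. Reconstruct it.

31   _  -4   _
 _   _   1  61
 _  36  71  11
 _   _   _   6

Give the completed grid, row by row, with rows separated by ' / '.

31 51 -4 56 / 46 26 1 61 / 16 36 71 11 / 41 21 66 6

The 16 entries sum to 536, so each line sums to 536/4 = 134.
Using row 3: 36 + 71 + 11 + ? → (3,1) = 134 − 118 = 16.
The remaining cell in column 3 is (4,3) = 134 − 68 = 66.
Column 4: 61 + 11 + 6 + ? = 134, so (1,4) = 56.
Using main diagonal: 31 + 71 + 6 + ? → (2,2) = 134 − 108 = 26.
Using anti-diagonal: 56 + 1 + 36 + ? → (4,1) = 134 − 93 = 41.
Row 1: 31 + (-4) + 56 + ? = 134, so (1,2) = 51.
The remaining cell in row 2 is (2,1) = 134 − 88 = 46.
The remaining cell in row 4 is (4,2) = 134 − 113 = 21.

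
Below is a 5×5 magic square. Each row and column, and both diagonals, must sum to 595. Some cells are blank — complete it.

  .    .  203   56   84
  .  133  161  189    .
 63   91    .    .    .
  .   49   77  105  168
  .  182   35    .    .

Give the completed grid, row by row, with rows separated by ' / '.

112 140 203 56 84 / 70 133 161 189 42 / 63 91 119 147 175 / 196 49 77 105 168 / 154 182 35 98 126

Row 4 must total 595; the given cells sum to 399, so (4,1) = 196.
Column 2 must total 595; the given cells sum to 455, so (1,2) = 140.
Column 3: 203 + 161 + 77 + 35 + ? = 595, so (3,3) = 119.
Anti-diagonal needs 595; the known cells sum to 441, so (5,1) = 154.
Row 1 needs 595; the known cells sum to 483, so (1,1) = 112.
From column 1, 595 − (112 + 63 + 196 + 154) gives (2,1) = 70.
Main diagonal: 112 + 133 + 119 + 105 + ? = 595, so (5,5) = 126.
Row 2: 70 + 133 + 161 + 189 + ? = 595, so (2,5) = 42.
Row 5 must total 595; the given cells sum to 497, so (5,4) = 98.
Using column 4: 56 + 189 + 105 + 98 + ? → (3,4) = 595 − 448 = 147.
From column 5, 595 − (84 + 42 + 168 + 126) gives (3,5) = 175.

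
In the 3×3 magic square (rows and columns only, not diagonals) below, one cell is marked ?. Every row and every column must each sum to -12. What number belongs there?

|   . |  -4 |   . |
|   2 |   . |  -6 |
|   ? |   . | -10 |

Row 2: 2 + (-6) + ? = -12, so (2,2) = -8.
Column 2 needs -12; the known cells sum to -12, so (3,2) = 0.
Column 3 must total -12; the given cells sum to -16, so (1,3) = 4.
From row 1, -12 − (-4 + 4) gives (1,1) = -12.
Row 3: 0 + (-10) + ? = -12, so (3,1) = -2.

-2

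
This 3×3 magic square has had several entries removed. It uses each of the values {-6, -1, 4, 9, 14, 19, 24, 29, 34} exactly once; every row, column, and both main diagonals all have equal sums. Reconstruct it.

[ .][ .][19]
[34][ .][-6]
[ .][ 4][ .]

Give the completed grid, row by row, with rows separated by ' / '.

The 9 entries sum to 126, so each line sums to 126/3 = 42.
Row 2 must total 42; the given cells sum to 28, so (2,2) = 14.
Column 2 needs 42; the known cells sum to 18, so (1,2) = 24.
Column 3 must total 42; the given cells sum to 13, so (3,3) = 29.
Using main diagonal: 14 + 29 + ? → (1,1) = 42 − 43 = -1.
Anti-diagonal needs 42; the known cells sum to 33, so (3,1) = 9.

-1 24 19 / 34 14 -6 / 9 4 29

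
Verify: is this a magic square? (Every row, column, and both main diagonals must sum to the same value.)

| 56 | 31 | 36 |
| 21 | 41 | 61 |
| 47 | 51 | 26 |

No — column 2 sums to 123 but anti-diagonal sums to 124.

Row 1: 56 + 31 + 36 = 123.
Row 2: 21 + 41 + 61 = 123.
Row 3: 47 + 51 + 26 = 124.
Column 1: 56 + 21 + 47 = 124.
Column 2: 31 + 41 + 51 = 123.
Column 3: 36 + 61 + 26 = 123.
Main diagonal: 56 + 41 + 26 = 123.
Anti-diagonal: 36 + 41 + 47 = 124.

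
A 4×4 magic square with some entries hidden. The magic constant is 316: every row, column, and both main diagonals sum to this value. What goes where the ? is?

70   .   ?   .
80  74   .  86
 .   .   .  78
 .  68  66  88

The remaining cell in row 2 is (2,3) = 316 − 240 = 76.
Row 4: 68 + 66 + 88 + ? = 316, so (4,1) = 94.
Using column 1: 70 + 80 + 94 + ? → (3,1) = 316 − 244 = 72.
Column 4 must total 316; the given cells sum to 252, so (1,4) = 64.
Main diagonal needs 316; the known cells sum to 232, so (3,3) = 84.
From anti-diagonal, 316 − (64 + 76 + 94) gives (3,2) = 82.
Column 2: 74 + 82 + 68 + ? = 316, so (1,2) = 92.
Column 3 must total 316; the given cells sum to 226, so (1,3) = 90.

90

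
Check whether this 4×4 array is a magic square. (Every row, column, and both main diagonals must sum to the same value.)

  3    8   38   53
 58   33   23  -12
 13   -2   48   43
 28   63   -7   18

Row 1: 3 + 8 + 38 + 53 = 102.
Row 2: 58 + 33 + 23 + (-12) = 102.
Row 3: 13 + (-2) + 48 + 43 = 102.
Row 4: 28 + 63 + (-7) + 18 = 102.
Column 1: 3 + 58 + 13 + 28 = 102.
Column 2: 8 + 33 + (-2) + 63 = 102.
Column 3: 38 + 23 + 48 + (-7) = 102.
Column 4: 53 + (-12) + 43 + 18 = 102.
Main diagonal: 3 + 33 + 48 + 18 = 102.
Anti-diagonal: 53 + 23 + (-2) + 28 = 102.
All lines sum to 102.

Yes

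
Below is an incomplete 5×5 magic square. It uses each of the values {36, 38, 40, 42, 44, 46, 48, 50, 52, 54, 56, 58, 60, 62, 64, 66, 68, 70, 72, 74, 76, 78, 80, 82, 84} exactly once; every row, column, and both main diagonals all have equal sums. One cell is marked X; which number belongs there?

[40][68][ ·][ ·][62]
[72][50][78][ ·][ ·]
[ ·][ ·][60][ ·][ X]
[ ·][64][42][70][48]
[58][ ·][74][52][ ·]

66

The 25 entries sum to 1500, so each line sums to 1500/5 = 300.
Row 4 needs 300; the known cells sum to 224, so (4,1) = 76.
Column 1 must total 300; the given cells sum to 246, so (3,1) = 54.
The remaining cell in column 3 is (1,3) = 300 − 254 = 46.
Main diagonal: 40 + 50 + 60 + 70 + ? = 300, so (5,5) = 80.
The remaining cell in anti-diagonal is (2,4) = 300 − 244 = 56.
From row 1, 300 − (40 + 68 + 46 + 62) gives (1,4) = 84.
From row 2, 300 − (72 + 50 + 78 + 56) gives (2,5) = 44.
Row 5 must total 300; the given cells sum to 264, so (5,2) = 36.
Column 2 needs 300; the known cells sum to 218, so (3,2) = 82.
Column 4 needs 300; the known cells sum to 262, so (3,4) = 38.
Column 5 must total 300; the given cells sum to 234, so (3,5) = 66.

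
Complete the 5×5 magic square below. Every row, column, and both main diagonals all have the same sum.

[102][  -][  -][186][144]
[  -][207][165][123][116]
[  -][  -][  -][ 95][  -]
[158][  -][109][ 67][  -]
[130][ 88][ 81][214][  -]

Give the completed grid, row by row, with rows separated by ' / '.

102 60 193 186 144 / 74 207 165 123 116 / 221 179 137 95 53 / 158 151 109 67 200 / 130 88 81 214 172

Column 4 is already complete: 186 + 123 + 95 + 67 + 214 = 685, so that is the magic constant.
Row 2: 207 + 165 + 123 + 116 + ? = 685, so (2,1) = 74.
The remaining cell in row 5 is (5,5) = 685 − 513 = 172.
From column 1, 685 − (102 + 74 + 158 + 130) gives (3,1) = 221.
From main diagonal, 685 − (102 + 207 + 67 + 172) gives (3,3) = 137.
Using anti-diagonal: 144 + 123 + 137 + 130 + ? → (4,2) = 685 − 534 = 151.
The remaining cell in row 4 is (4,5) = 685 − 485 = 200.
Column 3 needs 685; the known cells sum to 492, so (1,3) = 193.
Column 5 needs 685; the known cells sum to 632, so (3,5) = 53.
Row 1 needs 685; the known cells sum to 625, so (1,2) = 60.
The remaining cell in row 3 is (3,2) = 685 − 506 = 179.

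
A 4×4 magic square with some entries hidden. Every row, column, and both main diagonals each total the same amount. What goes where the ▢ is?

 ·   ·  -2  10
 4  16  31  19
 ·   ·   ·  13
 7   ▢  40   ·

Row 2 is complete and sums to 70; that is the magic constant.
Using column 3: -2 + 31 + 40 + ? → (3,3) = 70 − 69 = 1.
The remaining cell in column 4 is (4,4) = 70 − 42 = 28.
The remaining cell in main diagonal is (1,1) = 70 − 45 = 25.
Using anti-diagonal: 10 + 31 + 7 + ? → (3,2) = 70 − 48 = 22.
Row 1 must total 70; the given cells sum to 33, so (1,2) = 37.
Row 3 must total 70; the given cells sum to 36, so (3,1) = 34.
Using row 4: 7 + 40 + 28 + ? → (4,2) = 70 − 75 = -5.

-5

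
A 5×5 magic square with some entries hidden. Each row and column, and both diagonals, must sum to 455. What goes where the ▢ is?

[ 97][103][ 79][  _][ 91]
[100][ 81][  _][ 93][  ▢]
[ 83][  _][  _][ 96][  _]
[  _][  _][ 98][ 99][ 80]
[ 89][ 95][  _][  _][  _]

94

Row 1 needs 455; the known cells sum to 370, so (1,4) = 85.
Column 1: 97 + 100 + 83 + 89 + ? = 455, so (4,1) = 86.
Using column 4: 85 + 93 + 96 + 99 + ? → (5,4) = 455 − 373 = 82.
Using row 4: 86 + 98 + 99 + 80 + ? → (4,2) = 455 − 363 = 92.
From column 2, 455 − (103 + 81 + 92 + 95) gives (3,2) = 84.
From anti-diagonal, 455 − (91 + 93 + 92 + 89) gives (3,3) = 90.
Row 3: 83 + 84 + 90 + 96 + ? = 455, so (3,5) = 102.
The remaining cell in main diagonal is (5,5) = 455 − 367 = 88.
The remaining cell in row 5 is (5,3) = 455 − 354 = 101.
Column 3 must total 455; the given cells sum to 368, so (2,3) = 87.
Column 5: 91 + 102 + 80 + 88 + ? = 455, so (2,5) = 94.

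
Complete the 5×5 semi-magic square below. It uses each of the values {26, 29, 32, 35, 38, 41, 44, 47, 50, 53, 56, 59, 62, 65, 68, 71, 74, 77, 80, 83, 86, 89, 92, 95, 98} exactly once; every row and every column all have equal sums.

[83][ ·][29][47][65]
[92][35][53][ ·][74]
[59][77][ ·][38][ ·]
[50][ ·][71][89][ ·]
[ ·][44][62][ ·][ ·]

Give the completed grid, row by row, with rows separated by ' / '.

The 25 entries sum to 1550, so each line sums to 1550/5 = 310.
Row 1 must total 310; the given cells sum to 224, so (1,2) = 86.
Row 2: 92 + 35 + 53 + 74 + ? = 310, so (2,4) = 56.
Column 1: 83 + 92 + 59 + 50 + ? = 310, so (5,1) = 26.
Column 2 must total 310; the given cells sum to 242, so (4,2) = 68.
Using column 3: 29 + 53 + 71 + 62 + ? → (3,3) = 310 − 215 = 95.
Column 4: 47 + 56 + 38 + 89 + ? = 310, so (5,4) = 80.
The remaining cell in row 3 is (3,5) = 310 − 269 = 41.
From row 4, 310 − (50 + 68 + 71 + 89) gives (4,5) = 32.
Row 5 must total 310; the given cells sum to 212, so (5,5) = 98.

83 86 29 47 65 / 92 35 53 56 74 / 59 77 95 38 41 / 50 68 71 89 32 / 26 44 62 80 98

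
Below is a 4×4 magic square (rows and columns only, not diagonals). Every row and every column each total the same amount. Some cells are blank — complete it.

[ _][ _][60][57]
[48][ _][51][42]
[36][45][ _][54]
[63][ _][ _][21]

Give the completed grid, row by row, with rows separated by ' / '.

Column 4 is already complete: 57 + 42 + 54 + 21 = 174, so that is the magic constant.
Row 2 needs 174; the known cells sum to 141, so (2,2) = 33.
From row 3, 174 − (36 + 45 + 54) gives (3,3) = 39.
Column 1: 48 + 36 + 63 + ? = 174, so (1,1) = 27.
Column 3 needs 174; the known cells sum to 150, so (4,3) = 24.
Row 1: 27 + 60 + 57 + ? = 174, so (1,2) = 30.
The remaining cell in row 4 is (4,2) = 174 − 108 = 66.

27 30 60 57 / 48 33 51 42 / 36 45 39 54 / 63 66 24 21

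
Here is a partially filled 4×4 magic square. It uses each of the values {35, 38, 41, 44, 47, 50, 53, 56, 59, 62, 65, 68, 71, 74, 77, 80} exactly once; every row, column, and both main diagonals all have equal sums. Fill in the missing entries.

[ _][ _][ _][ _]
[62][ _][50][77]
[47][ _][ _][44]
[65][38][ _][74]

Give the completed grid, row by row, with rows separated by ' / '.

56 71 68 35 / 62 41 50 77 / 47 80 59 44 / 65 38 53 74

The 16 entries sum to 920, so each line sums to 920/4 = 230.
Row 2 needs 230; the known cells sum to 189, so (2,2) = 41.
Row 4: 65 + 38 + 74 + ? = 230, so (4,3) = 53.
Column 1 must total 230; the given cells sum to 174, so (1,1) = 56.
Using column 4: 77 + 44 + 74 + ? → (1,4) = 230 − 195 = 35.
Main diagonal needs 230; the known cells sum to 171, so (3,3) = 59.
Anti-diagonal must total 230; the given cells sum to 150, so (3,2) = 80.
The remaining cell in column 2 is (1,2) = 230 − 159 = 71.
Using column 3: 50 + 59 + 53 + ? → (1,3) = 230 − 162 = 68.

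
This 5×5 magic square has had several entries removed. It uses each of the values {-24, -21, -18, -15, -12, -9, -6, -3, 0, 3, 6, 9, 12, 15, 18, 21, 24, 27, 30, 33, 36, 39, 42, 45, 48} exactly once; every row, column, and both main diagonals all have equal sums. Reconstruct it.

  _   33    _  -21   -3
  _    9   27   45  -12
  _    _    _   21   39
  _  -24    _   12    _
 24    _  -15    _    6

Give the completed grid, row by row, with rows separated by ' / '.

15 33 36 -21 -3 / -9 9 27 45 -12 / -18 0 18 21 39 / 48 -24 -6 12 30 / 24 42 -15 3 6

The 25 entries sum to 300, so each line sums to 300/5 = 60.
Row 2: 9 + 27 + 45 + (-12) + ? = 60, so (2,1) = -9.
The remaining cell in column 4 is (5,4) = 60 − 57 = 3.
The remaining cell in column 5 is (4,5) = 60 − 30 = 30.
Anti-diagonal: -3 + 45 + (-24) + 24 + ? = 60, so (3,3) = 18.
The remaining cell in row 5 is (5,2) = 60 − 18 = 42.
The remaining cell in column 2 is (3,2) = 60 − 60 = 0.
From main diagonal, 60 − (9 + 18 + 12 + 6) gives (1,1) = 15.
Row 1: 15 + 33 + (-21) + (-3) + ? = 60, so (1,3) = 36.
The remaining cell in row 3 is (3,1) = 60 − 78 = -18.
Using column 1: 15 + (-9) + (-18) + 24 + ? → (4,1) = 60 − 12 = 48.
Column 3: 36 + 27 + 18 + (-15) + ? = 60, so (4,3) = -6.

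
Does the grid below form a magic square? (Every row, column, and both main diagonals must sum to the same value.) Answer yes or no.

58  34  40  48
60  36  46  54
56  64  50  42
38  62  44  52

No — column 3 sums to 180 but column 1 sums to 212.

Row 1: 58 + 34 + 40 + 48 = 180.
Row 2: 60 + 36 + 46 + 54 = 196.
Row 3: 56 + 64 + 50 + 42 = 212.
Row 4: 38 + 62 + 44 + 52 = 196.
Column 1: 58 + 60 + 56 + 38 = 212.
Column 2: 34 + 36 + 64 + 62 = 196.
Column 3: 40 + 46 + 50 + 44 = 180.
Column 4: 48 + 54 + 42 + 52 = 196.
Main diagonal: 58 + 36 + 50 + 52 = 196.
Anti-diagonal: 48 + 46 + 64 + 38 = 196.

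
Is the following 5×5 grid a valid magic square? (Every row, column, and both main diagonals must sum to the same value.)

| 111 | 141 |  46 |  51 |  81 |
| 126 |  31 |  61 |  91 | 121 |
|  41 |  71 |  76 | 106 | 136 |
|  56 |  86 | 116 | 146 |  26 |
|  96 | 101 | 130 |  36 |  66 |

Row 1: 111 + 141 + 46 + 51 + 81 = 430.
Row 2: 126 + 31 + 61 + 91 + 121 = 430.
Row 3: 41 + 71 + 76 + 106 + 136 = 430.
Row 4: 56 + 86 + 116 + 146 + 26 = 430.
Row 5: 96 + 101 + 130 + 36 + 66 = 429.
Column 1: 111 + 126 + 41 + 56 + 96 = 430.
Column 2: 141 + 31 + 71 + 86 + 101 = 430.
Column 3: 46 + 61 + 76 + 116 + 130 = 429.
Column 4: 51 + 91 + 106 + 146 + 36 = 430.
Column 5: 81 + 121 + 136 + 26 + 66 = 430.
Main diagonal: 111 + 31 + 76 + 146 + 66 = 430.
Anti-diagonal: 81 + 91 + 76 + 86 + 96 = 430.

No — column 3 sums to 429 but row 1 sums to 430.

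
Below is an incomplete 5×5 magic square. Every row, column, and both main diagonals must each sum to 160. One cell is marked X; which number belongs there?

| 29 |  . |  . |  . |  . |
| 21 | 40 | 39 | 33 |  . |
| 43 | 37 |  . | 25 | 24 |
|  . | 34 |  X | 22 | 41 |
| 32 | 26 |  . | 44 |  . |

28

Row 2 must total 160; the given cells sum to 133, so (2,5) = 27.
Using row 3: 43 + 37 + 25 + 24 + ? → (3,3) = 160 − 129 = 31.
Column 1: 29 + 21 + 43 + 32 + ? = 160, so (4,1) = 35.
The remaining cell in column 2 is (1,2) = 160 − 137 = 23.
Using column 4: 33 + 25 + 22 + 44 + ? → (1,4) = 160 − 124 = 36.
Main diagonal needs 160; the known cells sum to 122, so (5,5) = 38.
Using anti-diagonal: 33 + 31 + 34 + 32 + ? → (1,5) = 160 − 130 = 30.
From row 1, 160 − (29 + 23 + 36 + 30) gives (1,3) = 42.
Row 4 needs 160; the known cells sum to 132, so (4,3) = 28.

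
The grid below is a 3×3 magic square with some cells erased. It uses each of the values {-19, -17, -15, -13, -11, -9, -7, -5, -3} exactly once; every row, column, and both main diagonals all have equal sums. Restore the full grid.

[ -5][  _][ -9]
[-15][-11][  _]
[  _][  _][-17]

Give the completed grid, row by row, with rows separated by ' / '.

-5 -19 -9 / -15 -11 -7 / -13 -3 -17

The 9 entries sum to -99, so each line sums to -99/3 = -33.
Row 1 must total -33; the given cells sum to -14, so (1,2) = -19.
Row 2 must total -33; the given cells sum to -26, so (2,3) = -7.
Column 1: -5 + (-15) + ? = -33, so (3,1) = -13.
The remaining cell in column 2 is (3,2) = -33 − (-30) = -3.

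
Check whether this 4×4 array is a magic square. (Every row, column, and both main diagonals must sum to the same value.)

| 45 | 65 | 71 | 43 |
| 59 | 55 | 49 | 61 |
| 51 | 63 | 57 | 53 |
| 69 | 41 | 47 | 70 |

Row 1: 45 + 65 + 71 + 43 = 224.
Row 2: 59 + 55 + 49 + 61 = 224.
Row 3: 51 + 63 + 57 + 53 = 224.
Row 4: 69 + 41 + 47 + 70 = 227.
Column 1: 45 + 59 + 51 + 69 = 224.
Column 2: 65 + 55 + 63 + 41 = 224.
Column 3: 71 + 49 + 57 + 47 = 224.
Column 4: 43 + 61 + 53 + 70 = 227.
Main diagonal: 45 + 55 + 57 + 70 = 227.
Anti-diagonal: 43 + 49 + 63 + 69 = 224.

No — column 2 sums to 224 but column 4 sums to 227.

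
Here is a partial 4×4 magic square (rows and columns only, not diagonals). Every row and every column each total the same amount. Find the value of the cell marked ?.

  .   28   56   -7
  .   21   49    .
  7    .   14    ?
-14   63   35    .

Column 3 is complete and sums to 154; that is the magic constant.
The remaining cell in row 1 is (1,1) = 154 − 77 = 77.
The remaining cell in row 4 is (4,4) = 154 − 84 = 70.
Column 1 needs 154; the known cells sum to 70, so (2,1) = 84.
Column 2: 28 + 21 + 63 + ? = 154, so (3,2) = 42.
Row 2 must total 154; the given cells sum to 154, so (2,4) = 0.
Row 3: 7 + 42 + 14 + ? = 154, so (3,4) = 91.

91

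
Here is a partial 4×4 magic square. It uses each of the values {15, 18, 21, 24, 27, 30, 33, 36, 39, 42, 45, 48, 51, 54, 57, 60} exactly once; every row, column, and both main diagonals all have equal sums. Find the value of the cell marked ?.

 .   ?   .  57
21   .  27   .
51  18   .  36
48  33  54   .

The 16 entries sum to 600, so each line sums to 600/4 = 150.
From row 3, 150 − (51 + 18 + 36) gives (3,3) = 45.
The remaining cell in row 4 is (4,4) = 150 − 135 = 15.
Column 1 needs 150; the known cells sum to 120, so (1,1) = 30.
Column 3 must total 150; the given cells sum to 126, so (1,3) = 24.
Column 4: 57 + 36 + 15 + ? = 150, so (2,4) = 42.
From main diagonal, 150 − (30 + 45 + 15) gives (2,2) = 60.
From row 1, 150 − (30 + 24 + 57) gives (1,2) = 39.

39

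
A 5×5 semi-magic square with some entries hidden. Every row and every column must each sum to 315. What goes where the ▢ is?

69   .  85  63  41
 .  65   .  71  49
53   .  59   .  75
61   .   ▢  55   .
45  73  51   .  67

Row 1 needs 315; the known cells sum to 258, so (1,2) = 57.
Row 5 needs 315; the known cells sum to 236, so (5,4) = 79.
Column 1 needs 315; the known cells sum to 228, so (2,1) = 87.
Column 4 needs 315; the known cells sum to 268, so (3,4) = 47.
Using column 5: 41 + 49 + 75 + 67 + ? → (4,5) = 315 − 232 = 83.
Row 2 needs 315; the known cells sum to 272, so (2,3) = 43.
The remaining cell in row 3 is (3,2) = 315 − 234 = 81.
Using column 2: 57 + 65 + 81 + 73 + ? → (4,2) = 315 − 276 = 39.
Column 3 needs 315; the known cells sum to 238, so (4,3) = 77.

77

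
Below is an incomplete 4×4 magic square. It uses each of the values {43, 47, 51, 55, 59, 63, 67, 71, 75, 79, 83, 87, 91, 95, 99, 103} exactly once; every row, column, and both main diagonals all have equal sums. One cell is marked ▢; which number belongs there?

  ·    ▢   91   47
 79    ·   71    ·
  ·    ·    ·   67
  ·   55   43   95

The 16 entries sum to 1168, so each line sums to 1168/4 = 292.
Row 4 needs 292; the known cells sum to 193, so (4,1) = 99.
The remaining cell in column 3 is (3,3) = 292 − 205 = 87.
Column 4 must total 292; the given cells sum to 209, so (2,4) = 83.
From anti-diagonal, 292 − (47 + 71 + 99) gives (3,2) = 75.
The remaining cell in row 2 is (2,2) = 292 − 233 = 59.
The remaining cell in row 3 is (3,1) = 292 − 229 = 63.
Column 1: 79 + 63 + 99 + ? = 292, so (1,1) = 51.
From column 2, 292 − (59 + 75 + 55) gives (1,2) = 103.

103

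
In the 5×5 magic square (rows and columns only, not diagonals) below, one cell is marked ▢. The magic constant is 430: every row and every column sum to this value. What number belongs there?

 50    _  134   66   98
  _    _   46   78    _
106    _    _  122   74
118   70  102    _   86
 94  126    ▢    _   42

58

The remaining cell in row 1 is (1,2) = 430 − 348 = 82.
Row 4 needs 430; the known cells sum to 376, so (4,4) = 54.
Using column 1: 50 + 106 + 118 + 94 + ? → (2,1) = 430 − 368 = 62.
Using column 4: 66 + 78 + 122 + 54 + ? → (5,4) = 430 − 320 = 110.
Using column 5: 98 + 74 + 86 + 42 + ? → (2,5) = 430 − 300 = 130.
The remaining cell in row 2 is (2,2) = 430 − 316 = 114.
From row 5, 430 − (94 + 126 + 110 + 42) gives (5,3) = 58.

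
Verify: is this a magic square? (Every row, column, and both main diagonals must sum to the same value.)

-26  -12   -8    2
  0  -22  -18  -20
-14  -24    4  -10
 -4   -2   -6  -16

No — anti-diagonal sums to -44 but column 2 sums to -60.

Row 1: -26 + (-12) + (-8) + 2 = -44.
Row 2: 0 + (-22) + (-18) + (-20) = -60.
Row 3: -14 + (-24) + 4 + (-10) = -44.
Row 4: -4 + (-2) + (-6) + (-16) = -28.
Column 1: -26 + 0 + (-14) + (-4) = -44.
Column 2: -12 + (-22) + (-24) + (-2) = -60.
Column 3: -8 + (-18) + 4 + (-6) = -28.
Column 4: 2 + (-20) + (-10) + (-16) = -44.
Main diagonal: -26 + (-22) + 4 + (-16) = -60.
Anti-diagonal: 2 + (-18) + (-24) + (-4) = -44.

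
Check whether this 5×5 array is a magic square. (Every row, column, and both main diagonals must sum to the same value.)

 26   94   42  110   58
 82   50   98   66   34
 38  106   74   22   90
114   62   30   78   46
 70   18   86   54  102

Row 1: 26 + 94 + 42 + 110 + 58 = 330.
Row 2: 82 + 50 + 98 + 66 + 34 = 330.
Row 3: 38 + 106 + 74 + 22 + 90 = 330.
Row 4: 114 + 62 + 30 + 78 + 46 = 330.
Row 5: 70 + 18 + 86 + 54 + 102 = 330.
Column 1: 26 + 82 + 38 + 114 + 70 = 330.
Column 2: 94 + 50 + 106 + 62 + 18 = 330.
Column 3: 42 + 98 + 74 + 30 + 86 = 330.
Column 4: 110 + 66 + 22 + 78 + 54 = 330.
Column 5: 58 + 34 + 90 + 46 + 102 = 330.
Main diagonal: 26 + 50 + 74 + 78 + 102 = 330.
Anti-diagonal: 58 + 66 + 74 + 62 + 70 = 330.
All lines sum to 330.

Yes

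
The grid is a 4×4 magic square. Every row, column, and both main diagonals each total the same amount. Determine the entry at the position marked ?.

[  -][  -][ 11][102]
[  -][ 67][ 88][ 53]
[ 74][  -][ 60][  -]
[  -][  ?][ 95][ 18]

116

Column 3 is complete and sums to 254; that is the magic constant.
From row 2, 254 − (67 + 88 + 53) gives (2,1) = 46.
Column 4: 102 + 53 + 18 + ? = 254, so (3,4) = 81.
Main diagonal needs 254; the known cells sum to 145, so (1,1) = 109.
Using row 1: 109 + 11 + 102 + ? → (1,2) = 254 − 222 = 32.
Using row 3: 74 + 60 + 81 + ? → (3,2) = 254 − 215 = 39.
Using column 1: 109 + 46 + 74 + ? → (4,1) = 254 − 229 = 25.
From column 2, 254 − (32 + 67 + 39) gives (4,2) = 116.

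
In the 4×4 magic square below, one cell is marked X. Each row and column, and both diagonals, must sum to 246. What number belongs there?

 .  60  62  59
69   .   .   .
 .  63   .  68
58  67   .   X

64

Row 1 must total 246; the given cells sum to 181, so (1,1) = 65.
Column 1 must total 246; the given cells sum to 192, so (3,1) = 54.
From column 2, 246 − (60 + 63 + 67) gives (2,2) = 56.
Anti-diagonal must total 246; the given cells sum to 180, so (2,3) = 66.
Using row 2: 69 + 56 + 66 + ? → (2,4) = 246 − 191 = 55.
Using row 3: 54 + 63 + 68 + ? → (3,3) = 246 − 185 = 61.
Using column 3: 62 + 66 + 61 + ? → (4,3) = 246 − 189 = 57.
Column 4 must total 246; the given cells sum to 182, so (4,4) = 64.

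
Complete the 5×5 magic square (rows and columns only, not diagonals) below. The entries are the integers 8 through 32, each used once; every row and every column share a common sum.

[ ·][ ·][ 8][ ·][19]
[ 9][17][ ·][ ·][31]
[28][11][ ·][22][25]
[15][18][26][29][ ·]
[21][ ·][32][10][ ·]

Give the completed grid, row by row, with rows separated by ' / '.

27 30 8 16 19 / 9 17 20 23 31 / 28 11 14 22 25 / 15 18 26 29 12 / 21 24 32 10 13

The entries are 8 through 32, which sum to 500, so each line sums to 500/5 = 100.
The remaining cell in row 3 is (3,3) = 100 − 86 = 14.
Row 4: 15 + 18 + 26 + 29 + ? = 100, so (4,5) = 12.
Column 1 must total 100; the given cells sum to 73, so (1,1) = 27.
From column 3, 100 − (8 + 14 + 26 + 32) gives (2,3) = 20.
From column 5, 100 − (19 + 31 + 25 + 12) gives (5,5) = 13.
The remaining cell in row 2 is (2,4) = 100 − 77 = 23.
Using row 5: 21 + 32 + 10 + 13 + ? → (5,2) = 100 − 76 = 24.
Column 2 needs 100; the known cells sum to 70, so (1,2) = 30.
Using column 4: 23 + 22 + 29 + 10 + ? → (1,4) = 100 − 84 = 16.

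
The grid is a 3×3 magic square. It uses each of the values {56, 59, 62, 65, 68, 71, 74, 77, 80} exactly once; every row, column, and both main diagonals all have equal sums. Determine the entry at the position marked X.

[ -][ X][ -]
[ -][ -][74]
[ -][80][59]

56

The 9 entries sum to 612, so each line sums to 612/3 = 204.
Using row 3: 80 + 59 + ? → (3,1) = 204 − 139 = 65.
From column 3, 204 − (74 + 59) gives (1,3) = 71.
From anti-diagonal, 204 − (71 + 65) gives (2,2) = 68.
Row 2 must total 204; the given cells sum to 142, so (2,1) = 62.
The remaining cell in column 1 is (1,1) = 204 − 127 = 77.
From column 2, 204 − (68 + 80) gives (1,2) = 56.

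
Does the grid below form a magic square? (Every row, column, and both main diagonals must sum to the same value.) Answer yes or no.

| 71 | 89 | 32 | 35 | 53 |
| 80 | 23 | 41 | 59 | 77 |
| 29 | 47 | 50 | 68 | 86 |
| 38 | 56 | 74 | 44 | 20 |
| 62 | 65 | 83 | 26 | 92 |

No — column 5 sums to 328 but anti-diagonal sums to 280.

Row 1: 71 + 89 + 32 + 35 + 53 = 280.
Row 2: 80 + 23 + 41 + 59 + 77 = 280.
Row 3: 29 + 47 + 50 + 68 + 86 = 280.
Row 4: 38 + 56 + 74 + 44 + 20 = 232.
Row 5: 62 + 65 + 83 + 26 + 92 = 328.
Column 1: 71 + 80 + 29 + 38 + 62 = 280.
Column 2: 89 + 23 + 47 + 56 + 65 = 280.
Column 3: 32 + 41 + 50 + 74 + 83 = 280.
Column 4: 35 + 59 + 68 + 44 + 26 = 232.
Column 5: 53 + 77 + 86 + 20 + 92 = 328.
Main diagonal: 71 + 23 + 50 + 44 + 92 = 280.
Anti-diagonal: 53 + 59 + 50 + 56 + 62 = 280.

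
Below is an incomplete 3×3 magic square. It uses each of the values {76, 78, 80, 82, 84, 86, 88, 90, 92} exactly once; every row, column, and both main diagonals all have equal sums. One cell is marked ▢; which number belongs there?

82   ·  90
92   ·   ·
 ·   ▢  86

88

The 9 entries sum to 756, so each line sums to 756/3 = 252.
From row 1, 252 − (82 + 90) gives (1,2) = 80.
Using column 1: 82 + 92 + ? → (3,1) = 252 − 174 = 78.
Column 3: 90 + 86 + ? = 252, so (2,3) = 76.
From main diagonal, 252 − (82 + 86) gives (2,2) = 84.
Row 3 must total 252; the given cells sum to 164, so (3,2) = 88.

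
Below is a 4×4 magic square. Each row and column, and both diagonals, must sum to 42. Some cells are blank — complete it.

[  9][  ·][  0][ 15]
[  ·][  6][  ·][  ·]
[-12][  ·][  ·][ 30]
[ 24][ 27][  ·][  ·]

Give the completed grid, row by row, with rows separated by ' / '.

9 18 0 15 / 21 6 12 3 / -12 -9 33 30 / 24 27 -3 -6

Row 1 must total 42; the given cells sum to 24, so (1,2) = 18.
Column 1: 9 + (-12) + 24 + ? = 42, so (2,1) = 21.
Column 2 needs 42; the known cells sum to 51, so (3,2) = -9.
Using anti-diagonal: 15 + (-9) + 24 + ? → (2,3) = 42 − 30 = 12.
From row 2, 42 − (21 + 6 + 12) gives (2,4) = 3.
The remaining cell in row 3 is (3,3) = 42 − 9 = 33.
Column 3: 0 + 12 + 33 + ? = 42, so (4,3) = -3.
Column 4 must total 42; the given cells sum to 48, so (4,4) = -6.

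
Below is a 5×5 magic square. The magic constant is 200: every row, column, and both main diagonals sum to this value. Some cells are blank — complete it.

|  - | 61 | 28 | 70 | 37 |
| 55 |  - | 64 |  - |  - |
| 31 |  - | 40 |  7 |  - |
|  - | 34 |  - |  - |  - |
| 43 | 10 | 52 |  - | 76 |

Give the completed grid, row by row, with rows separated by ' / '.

From row 1, 200 − (61 + 28 + 70 + 37) gives (1,1) = 4.
Row 5: 43 + 10 + 52 + 76 + ? = 200, so (5,4) = 19.
Using column 1: 4 + 55 + 31 + 43 + ? → (4,1) = 200 − 133 = 67.
Column 3 needs 200; the known cells sum to 184, so (4,3) = 16.
Using anti-diagonal: 37 + 40 + 34 + 43 + ? → (2,4) = 200 − 154 = 46.
Using column 4: 70 + 46 + 7 + 19 + ? → (4,4) = 200 − 142 = 58.
The remaining cell in main diagonal is (2,2) = 200 − 178 = 22.
The remaining cell in row 2 is (2,5) = 200 − 187 = 13.
Row 4 needs 200; the known cells sum to 175, so (4,5) = 25.
From column 2, 200 − (61 + 22 + 34 + 10) gives (3,2) = 73.
Using column 5: 37 + 13 + 25 + 76 + ? → (3,5) = 200 − 151 = 49.

4 61 28 70 37 / 55 22 64 46 13 / 31 73 40 7 49 / 67 34 16 58 25 / 43 10 52 19 76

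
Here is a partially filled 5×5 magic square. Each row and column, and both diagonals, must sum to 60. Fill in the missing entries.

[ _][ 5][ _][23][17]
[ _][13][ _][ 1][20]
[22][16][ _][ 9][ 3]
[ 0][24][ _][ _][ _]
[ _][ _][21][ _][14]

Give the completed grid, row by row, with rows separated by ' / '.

11 5 4 23 17 / 19 13 7 1 20 / 22 16 10 9 3 / 0 24 18 12 6 / 8 2 21 15 14

Row 3 must total 60; the given cells sum to 50, so (3,3) = 10.
Column 2 needs 60; the known cells sum to 58, so (5,2) = 2.
From column 5, 60 − (17 + 20 + 3 + 14) gives (4,5) = 6.
Anti-diagonal needs 60; the known cells sum to 52, so (5,1) = 8.
Using row 5: 8 + 2 + 21 + 14 + ? → (5,4) = 60 − 45 = 15.
Column 4 needs 60; the known cells sum to 48, so (4,4) = 12.
From main diagonal, 60 − (13 + 10 + 12 + 14) gives (1,1) = 11.
The remaining cell in row 1 is (1,3) = 60 − 56 = 4.
Using row 4: 0 + 24 + 12 + 6 + ? → (4,3) = 60 − 42 = 18.
Column 1: 11 + 22 + 0 + 8 + ? = 60, so (2,1) = 19.
The remaining cell in column 3 is (2,3) = 60 − 53 = 7.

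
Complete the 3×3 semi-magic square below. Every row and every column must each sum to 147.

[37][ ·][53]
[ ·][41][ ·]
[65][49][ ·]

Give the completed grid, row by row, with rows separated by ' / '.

Row 1 needs 147; the known cells sum to 90, so (1,2) = 57.
The remaining cell in row 3 is (3,3) = 147 − 114 = 33.
Column 1 needs 147; the known cells sum to 102, so (2,1) = 45.
Using column 3: 53 + 33 + ? → (2,3) = 147 − 86 = 61.

37 57 53 / 45 41 61 / 65 49 33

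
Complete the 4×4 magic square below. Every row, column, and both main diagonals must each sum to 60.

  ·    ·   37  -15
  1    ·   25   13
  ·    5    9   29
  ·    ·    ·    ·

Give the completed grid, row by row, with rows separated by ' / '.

The remaining cell in row 2 is (2,2) = 60 − 39 = 21.
Row 3 needs 60; the known cells sum to 43, so (3,1) = 17.
From column 3, 60 − (37 + 25 + 9) gives (4,3) = -11.
Using column 4: -15 + 13 + 29 + ? → (4,4) = 60 − 27 = 33.
Main diagonal must total 60; the given cells sum to 63, so (1,1) = -3.
Using anti-diagonal: -15 + 25 + 5 + ? → (4,1) = 60 − 15 = 45.
From row 1, 60 − (-3 + 37 + (-15)) gives (1,2) = 41.
Using row 4: 45 + (-11) + 33 + ? → (4,2) = 60 − 67 = -7.

-3 41 37 -15 / 1 21 25 13 / 17 5 9 29 / 45 -7 -11 33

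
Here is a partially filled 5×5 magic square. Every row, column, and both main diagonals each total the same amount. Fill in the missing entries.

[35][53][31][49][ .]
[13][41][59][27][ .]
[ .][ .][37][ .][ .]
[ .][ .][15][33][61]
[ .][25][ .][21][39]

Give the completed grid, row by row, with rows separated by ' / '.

35 53 31 49 17 / 13 41 59 27 45 / 51 19 37 55 23 / 29 47 15 33 61 / 57 25 43 21 39

Main diagonal is already complete: 35 + 41 + 37 + 33 + 39 = 185, so that is the magic constant.
Row 1: 35 + 53 + 31 + 49 + ? = 185, so (1,5) = 17.
Row 2 must total 185; the given cells sum to 140, so (2,5) = 45.
The remaining cell in column 3 is (5,3) = 185 − 142 = 43.
From column 4, 185 − (49 + 27 + 33 + 21) gives (3,4) = 55.
Column 5 needs 185; the known cells sum to 162, so (3,5) = 23.
From row 5, 185 − (25 + 43 + 21 + 39) gives (5,1) = 57.
Anti-diagonal must total 185; the given cells sum to 138, so (4,2) = 47.
Using row 4: 47 + 15 + 33 + 61 + ? → (4,1) = 185 − 156 = 29.
Using column 1: 35 + 13 + 29 + 57 + ? → (3,1) = 185 − 134 = 51.
Column 2 needs 185; the known cells sum to 166, so (3,2) = 19.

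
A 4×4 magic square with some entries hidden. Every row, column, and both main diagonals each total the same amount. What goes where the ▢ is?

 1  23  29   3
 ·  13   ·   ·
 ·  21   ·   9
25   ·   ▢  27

5

Row 1 is complete and sums to 56; that is the magic constant.
Using column 2: 23 + 13 + 21 + ? → (4,2) = 56 − 57 = -1.
Column 4 needs 56; the known cells sum to 39, so (2,4) = 17.
The remaining cell in main diagonal is (3,3) = 56 − 41 = 15.
Using anti-diagonal: 3 + 21 + 25 + ? → (2,3) = 56 − 49 = 7.
Row 2: 13 + 7 + 17 + ? = 56, so (2,1) = 19.
From row 3, 56 − (21 + 15 + 9) gives (3,1) = 11.
From row 4, 56 − (25 + (-1) + 27) gives (4,3) = 5.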